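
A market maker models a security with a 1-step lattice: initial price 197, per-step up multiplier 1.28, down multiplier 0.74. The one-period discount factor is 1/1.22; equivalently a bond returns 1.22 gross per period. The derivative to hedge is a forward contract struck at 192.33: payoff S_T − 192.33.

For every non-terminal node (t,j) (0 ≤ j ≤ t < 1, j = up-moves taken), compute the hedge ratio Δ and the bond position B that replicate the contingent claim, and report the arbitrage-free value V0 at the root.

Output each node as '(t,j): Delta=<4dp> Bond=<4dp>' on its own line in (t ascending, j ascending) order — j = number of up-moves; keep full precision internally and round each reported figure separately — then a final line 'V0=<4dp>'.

No-arbitrage ⇒ martingale measure with p* = (R−d)/(u−d) = 0.8889.
Payoff layer (t=1): V(1,0)=-46.5500, V(1,1)=59.8300
(0,0): S=197.0000. Δ = (V_up−V_dn)/(S_up−S_dn) = (59.8300−-46.5500)/(252.1600−145.7800) = 1.0000. V = [p*·59.8300 + (1−p*)·-46.5500]/1.22 = 39.3525. B = V − Δ·S = -157.6475.
Root portfolio cost Δ·197+B reproduces V0=39.3525.

(0,0): Delta=1.0000 Bond=-157.6475
V0=39.3525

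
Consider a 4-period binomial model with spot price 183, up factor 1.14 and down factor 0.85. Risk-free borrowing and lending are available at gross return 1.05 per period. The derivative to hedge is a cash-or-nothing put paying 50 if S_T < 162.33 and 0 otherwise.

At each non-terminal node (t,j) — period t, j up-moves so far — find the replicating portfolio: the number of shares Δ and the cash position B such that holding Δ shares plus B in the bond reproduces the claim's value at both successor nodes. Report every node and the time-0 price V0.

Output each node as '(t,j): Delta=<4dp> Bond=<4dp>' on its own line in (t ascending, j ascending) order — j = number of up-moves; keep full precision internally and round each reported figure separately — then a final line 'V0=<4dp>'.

The replicating-portfolio and risk-neutral prices coincide; use p* = (1.05−0.85)/(1.14−0.85) = 0.6897 for the latter.
Terminal values V(4,·): V(4,0)=50.0000, V(4,1)=50.0000, V(4,2)=0.0000, V(4,3)=0.0000, V(4,4)=0.0000
Node (3,0) S=112.3849: V=(p*·50.0000+(1−p*)·50.0000)/1.05=47.6190; Δ=(50.0000−50.0000)/(128.1188−95.5271)=0.0000; B=V−Δ·S=47.6190
Node (3,1) S=150.7279: V=(p*·0.0000+(1−p*)·50.0000)/1.05=14.7783; Δ=(0.0000−50.0000)/(171.8299−128.1188)=-1.1439; B=V−Δ·S=187.1921
Node (3,2) S=202.1528: V=(p*·0.0000+(1−p*)·0.0000)/1.05=0.0000; Δ=(0.0000−0.0000)/(230.4542−171.8299)=0.0000; B=V−Δ·S=0.0000
Node (3,3) S=271.1226: V=(p*·0.0000+(1−p*)·0.0000)/1.05=0.0000; Δ=(0.0000−0.0000)/(309.0797−230.4542)=0.0000; B=V−Δ·S=0.0000
Node (2,0) S=132.2175: V=(p*·14.7783+(1−p*)·47.6190)/1.05=23.7812; Δ=(14.7783−47.6190)/(150.7279−112.3849)=-0.8565; B=V−Δ·S=137.0251
Node (2,1) S=177.3270: V=(p*·0.0000+(1−p*)·14.7783)/1.05=4.3680; Δ=(0.0000−14.7783)/(202.1528−150.7279)=-0.2874; B=V−Δ·S=55.3277
Node (2,2) S=237.8268: V=(p*·0.0000+(1−p*)·0.0000)/1.05=0.0000; Δ=(0.0000−0.0000)/(271.1226−202.1528)=0.0000; B=V−Δ·S=0.0000
Node (1,0) S=155.5500: V=(p*·4.3680+(1−p*)·23.7812)/1.05=9.8979; Δ=(4.3680−23.7812)/(177.3270−132.2175)=-0.4304; B=V−Δ·S=76.8401
Node (1,1) S=208.6200: V=(p*·0.0000+(1−p*)·4.3680)/1.05=1.2910; Δ=(0.0000−4.3680)/(237.8268−177.3270)=-0.0722; B=V−Δ·S=16.3530
Node (0,0) S=183.0000: V=(p*·1.2910+(1−p*)·9.8979)/1.05=3.7734; Δ=(1.2910−9.8979)/(208.6200−155.5500)=-0.1622; B=V−Δ·S=33.4523
Root portfolio cost Δ·183+B reproduces V0=3.7734.

(0,0): Delta=-0.1622 Bond=33.4523
(1,0): Delta=-0.4304 Bond=76.8401
(1,1): Delta=-0.0722 Bond=16.3530
(2,0): Delta=-0.8565 Bond=137.0251
(2,1): Delta=-0.2874 Bond=55.3277
(2,2): Delta=0.0000 Bond=0.0000
(3,0): Delta=0.0000 Bond=47.6190
(3,1): Delta=-1.1439 Bond=187.1921
(3,2): Delta=0.0000 Bond=0.0000
(3,3): Delta=0.0000 Bond=0.0000
V0=3.7734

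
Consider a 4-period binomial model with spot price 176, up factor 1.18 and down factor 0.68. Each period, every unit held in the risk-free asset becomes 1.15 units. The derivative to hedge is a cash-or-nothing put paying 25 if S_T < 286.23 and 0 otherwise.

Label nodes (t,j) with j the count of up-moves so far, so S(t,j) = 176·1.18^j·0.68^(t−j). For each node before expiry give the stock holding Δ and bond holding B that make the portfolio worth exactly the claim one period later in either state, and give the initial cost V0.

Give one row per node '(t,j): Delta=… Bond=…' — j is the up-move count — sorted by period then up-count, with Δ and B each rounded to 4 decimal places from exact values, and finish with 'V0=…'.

The replicating-portfolio and risk-neutral prices coincide; use p* = (1.15−0.68)/(1.18−0.68) = 0.9400 for the latter.
Terminal values V(4,·): V(4,0)=25.0000, V(4,1)=25.0000, V(4,2)=25.0000, V(4,3)=25.0000, V(4,4)=0.0000
  t=3,j=0: stock 55.3400 → up 65.3012 (V=25.0000), down 37.6312 (V=25.0000). Price 21.7391; hedge Δ=0.0000, bond B=21.7391.
  t=3,j=1: stock 96.0312 → up 113.3169 (V=25.0000), down 65.3012 (V=25.0000). Price 21.7391; hedge Δ=0.0000, bond B=21.7391.
  t=3,j=2: stock 166.6424 → up 196.6381 (V=25.0000), down 113.3169 (V=25.0000). Price 21.7391; hedge Δ=0.0000, bond B=21.7391.
  t=3,j=3: stock 289.1736 → up 341.2249 (V=0.0000), down 196.6381 (V=25.0000). Price 1.3043; hedge Δ=-0.1729, bond B=51.3043.
  t=2,j=0: stock 81.3824 → up 96.0312 (V=21.7391), down 55.3400 (V=21.7391). Price 18.9036; hedge Δ=0.0000, bond B=18.9036.
  t=2,j=1: stock 141.2224 → up 166.6424 (V=21.7391), down 96.0312 (V=21.7391). Price 18.9036; hedge Δ=0.0000, bond B=18.9036.
  t=2,j=2: stock 245.0624 → up 289.1736 (V=1.3043), down 166.6424 (V=21.7391). Price 2.2004; hedge Δ=-0.1668, bond B=43.0699.
  t=1,j=0: stock 119.6800 → up 141.2224 (V=18.9036), down 81.3824 (V=18.9036). Price 16.4379; hedge Δ=0.0000, bond B=16.4379.
  t=1,j=1: stock 207.6800 → up 245.0624 (V=2.2004), down 141.2224 (V=18.9036). Price 2.7848; hedge Δ=-0.1609, bond B=36.1913.
  t=0,j=0: stock 176.0000 → up 207.6800 (V=2.7848), down 119.6800 (V=16.4379). Price 3.1339; hedge Δ=-0.1551, bond B=30.4401.
Each (Δ,B) replicates both successor values, so the strategy is self-financing and V0 is arbitrage-free.

(0,0): Delta=-0.1551 Bond=30.4401
(1,0): Delta=0.0000 Bond=16.4379
(1,1): Delta=-0.1609 Bond=36.1913
(2,0): Delta=0.0000 Bond=18.9036
(2,1): Delta=0.0000 Bond=18.9036
(2,2): Delta=-0.1668 Bond=43.0699
(3,0): Delta=0.0000 Bond=21.7391
(3,1): Delta=0.0000 Bond=21.7391
(3,2): Delta=0.0000 Bond=21.7391
(3,3): Delta=-0.1729 Bond=51.3043
V0=3.1339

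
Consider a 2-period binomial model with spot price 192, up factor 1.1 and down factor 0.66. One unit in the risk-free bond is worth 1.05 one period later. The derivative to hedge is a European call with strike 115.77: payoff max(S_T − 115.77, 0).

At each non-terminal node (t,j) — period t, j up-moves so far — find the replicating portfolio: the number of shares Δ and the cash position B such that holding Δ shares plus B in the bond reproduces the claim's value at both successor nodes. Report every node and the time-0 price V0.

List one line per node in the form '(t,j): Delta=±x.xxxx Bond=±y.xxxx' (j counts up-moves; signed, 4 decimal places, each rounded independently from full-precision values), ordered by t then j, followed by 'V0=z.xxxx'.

(0,0): Delta=0.9588 Bond=-96.7263
(1,0): Delta=0.4237 Bond=-33.7457
(1,1): Delta=1.0000 Bond=-110.2571
V0=87.3696

Risk-neutral probability p* = (R−d)/(u−d) = (1.05−0.66)/(1.1−0.66) = 0.8864.
Payoff layer (t=2): V(2,0)=0.0000, V(2,1)=23.6220, V(2,2)=116.5500
Node (1,0) S=126.7200: V=(p*·23.6220+(1−p*)·0.0000)/1.05=19.9406; Δ=(23.6220−0.0000)/(139.3920−83.6352)=0.4237; B=V−Δ·S=-33.7457
Node (1,1) S=211.2000: V=(p*·116.5500+(1−p*)·23.6220)/1.05=100.9429; Δ=(116.5500−23.6220)/(232.3200−139.3920)=1.0000; B=V−Δ·S=-110.2571
Node (0,0) S=192.0000: V=(p*·100.9429+(1−p*)·19.9406)/1.05=87.3696; Δ=(100.9429−19.9406)/(211.2000−126.7200)=0.9588; B=V−Δ·S=-96.7263
The time-0 hedge costs 87.3696, which is the no-arbitrage price.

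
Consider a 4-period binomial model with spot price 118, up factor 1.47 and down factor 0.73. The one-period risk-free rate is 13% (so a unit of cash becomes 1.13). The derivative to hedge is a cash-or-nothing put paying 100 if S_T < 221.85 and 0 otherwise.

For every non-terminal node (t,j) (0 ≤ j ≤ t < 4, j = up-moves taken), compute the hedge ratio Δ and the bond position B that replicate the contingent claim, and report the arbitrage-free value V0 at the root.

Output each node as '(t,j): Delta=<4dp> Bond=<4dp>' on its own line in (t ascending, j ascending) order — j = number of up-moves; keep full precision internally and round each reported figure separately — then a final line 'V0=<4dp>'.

No-arbitrage ⇒ martingale measure with p* = (R−d)/(u−d) = 0.5405.
At expiry t=4: V(4,0)=100.0000, V(4,1)=100.0000, V(4,2)=100.0000, V(4,3)=0.0000, V(4,4)=0.0000
  t=3,j=0: stock 45.9040 → up 67.4789 (V=100.0000), down 33.5099 (V=100.0000). Price 88.4956; hedge Δ=0.0000, bond B=88.4956.
  t=3,j=1: stock 92.4368 → up 135.8821 (V=100.0000), down 67.4789 (V=100.0000). Price 88.4956; hedge Δ=0.0000, bond B=88.4956.
  t=3,j=2: stock 186.1399 → up 273.6257 (V=0.0000), down 135.8821 (V=100.0000). Price 40.6601; hedge Δ=-0.7260, bond B=175.7953.
  t=3,j=3: stock 374.8297 → up 550.9997 (V=0.0000), down 273.6257 (V=0.0000). Price 0.0000; hedge Δ=0.0000, bond B=0.0000.
  t=2,j=0: stock 62.8822 → up 92.4368 (V=88.4956), down 45.9040 (V=88.4956). Price 78.3147; hedge Δ=0.0000, bond B=78.3147.
  t=2,j=1: stock 126.6258 → up 186.1399 (V=40.6601), down 92.4368 (V=88.4956). Price 55.4324; hedge Δ=-0.5105, bond B=120.0749.
  t=2,j=2: stock 254.9862 → up 374.8297 (V=0.0000), down 186.1399 (V=40.6601). Price 16.5325; hedge Δ=-0.2155, bond B=71.4786.
  t=1,j=0: stock 86.1400 → up 126.6258 (V=55.4324), down 62.8822 (V=78.3147). Price 58.3592; hedge Δ=-0.3590, bond B=89.2812.
  t=1,j=1: stock 173.4600 → up 254.9862 (V=16.5325), down 126.6258 (V=55.4324). Price 30.4472; hedge Δ=-0.3031, bond B=83.0147.
  t=0,j=0: stock 118.0000 → up 173.4600 (V=30.4472), down 86.1400 (V=58.3592). Price 38.2935; hedge Δ=-0.3197, bond B=76.0123.
Each (Δ,B) replicates both successor values, so the strategy is self-financing and V0 is arbitrage-free.

(0,0): Delta=-0.3197 Bond=76.0123
(1,0): Delta=-0.3590 Bond=89.2812
(1,1): Delta=-0.3031 Bond=83.0147
(2,0): Delta=0.0000 Bond=78.3147
(2,1): Delta=-0.5105 Bond=120.0749
(2,2): Delta=-0.2155 Bond=71.4786
(3,0): Delta=0.0000 Bond=88.4956
(3,1): Delta=0.0000 Bond=88.4956
(3,2): Delta=-0.7260 Bond=175.7953
(3,3): Delta=0.0000 Bond=0.0000
V0=38.2935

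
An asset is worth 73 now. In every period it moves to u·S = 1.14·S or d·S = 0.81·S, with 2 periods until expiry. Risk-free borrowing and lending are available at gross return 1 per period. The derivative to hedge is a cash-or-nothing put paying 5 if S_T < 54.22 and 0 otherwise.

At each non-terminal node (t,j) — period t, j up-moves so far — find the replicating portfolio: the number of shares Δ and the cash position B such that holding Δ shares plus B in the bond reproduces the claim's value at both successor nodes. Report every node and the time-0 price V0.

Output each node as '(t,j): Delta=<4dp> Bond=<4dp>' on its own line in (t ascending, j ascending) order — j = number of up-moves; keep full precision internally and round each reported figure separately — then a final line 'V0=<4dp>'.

(0,0): Delta=-0.0881 Bond=7.3278
(1,0): Delta=-0.2562 Bond=17.2727
(1,1): Delta=0.0000 Bond=0.0000
V0=0.8999

Since d<R<u, set p* = (R−d)/(u−d) = 0.5758; price each node as the discounted p*-expectation of its children.
At expiry t=2: V(2,0)=5.0000, V(2,1)=0.0000, V(2,2)=0.0000
(1,0): S=59.1300. Δ = (V_up−V_dn)/(S_up−S_dn) = (0.0000−5.0000)/(67.4082−47.8953) = -0.2562. V = [p*·0.0000 + (1−p*)·5.0000]/1 = 2.1212. B = V − Δ·S = 17.2727.
(1,1): S=83.2200. Δ = (V_up−V_dn)/(S_up−S_dn) = (0.0000−0.0000)/(94.8708−67.4082) = 0.0000. V = [p*·0.0000 + (1−p*)·0.0000]/1 = 0.0000. B = V − Δ·S = 0.0000.
(0,0): S=73.0000. Δ = (V_up−V_dn)/(S_up−S_dn) = (0.0000−2.1212)/(83.2200−59.1300) = -0.0881. V = [p*·0.0000 + (1−p*)·2.1212]/1 = 0.8999. B = V − Δ·S = 7.3278.
Check: Δ(0,0)·S0 + B(0,0) = 0.8999 = V0.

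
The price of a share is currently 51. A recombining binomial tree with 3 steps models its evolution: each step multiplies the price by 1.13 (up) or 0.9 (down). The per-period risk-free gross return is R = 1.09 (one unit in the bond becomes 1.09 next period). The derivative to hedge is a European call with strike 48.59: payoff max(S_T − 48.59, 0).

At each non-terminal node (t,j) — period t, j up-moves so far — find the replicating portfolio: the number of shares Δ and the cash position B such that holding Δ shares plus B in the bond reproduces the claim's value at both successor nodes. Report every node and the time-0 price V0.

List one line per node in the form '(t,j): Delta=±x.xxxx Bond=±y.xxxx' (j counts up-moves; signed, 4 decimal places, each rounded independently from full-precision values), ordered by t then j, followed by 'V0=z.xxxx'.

(0,0): Delta=0.9400 Bond=-34.3038
(1,0): Delta=0.7193 Bond=-27.2611
(1,1): Delta=0.9770 Bond=-39.5238
(2,0): Delta=0.0000 Bond=0.0000
(2,1): Delta=0.8399 Bond=-35.9702
(2,2): Delta=1.0000 Bond=-44.5780
V0=13.6365

Risk-neutral probability p* = (R−d)/(u−d) = (1.09−0.9)/(1.13−0.9) = 0.8261.
Payoff layer (t=3): V(3,0)=0.0000, V(3,1)=0.0000, V(3,2)=10.0197, V(3,3)=24.9977
Node (2,0) S=41.3100: V=(p*·0.0000+(1−p*)·0.0000)/1.09=0.0000; Δ=(0.0000−0.0000)/(46.6803−37.1790)=0.0000; B=V−Δ·S=0.0000
Node (2,1) S=51.8670: V=(p*·10.0197+(1−p*)·0.0000)/1.09=7.5937; Δ=(10.0197−0.0000)/(58.6097−46.6803)=0.8399; B=V−Δ·S=-35.9702
Node (2,2) S=65.1219: V=(p*·24.9977+(1−p*)·10.0197)/1.09=20.5439; Δ=(24.9977−10.0197)/(73.5877−58.6097)=1.0000; B=V−Δ·S=-44.5780
Node (1,0) S=45.9000: V=(p*·7.5937+(1−p*)·0.0000)/1.09=5.7551; Δ=(7.5937−0.0000)/(51.8670−41.3100)=0.7193; B=V−Δ·S=-27.2611
Node (1,1) S=57.6300: V=(p*·20.5439+(1−p*)·7.5937)/1.09=16.7814; Δ=(20.5439−7.5937)/(65.1219−51.8670)=0.9770; B=V−Δ·S=-39.5238
Node (0,0) S=51.0000: V=(p*·16.7814+(1−p*)·5.7551)/1.09=13.6365; Δ=(16.7814−5.7551)/(57.6300−45.9000)=0.9400; B=V−Δ·S=-34.3038
Each (Δ,B) replicates both successor values, so the strategy is self-financing and V0 is arbitrage-free.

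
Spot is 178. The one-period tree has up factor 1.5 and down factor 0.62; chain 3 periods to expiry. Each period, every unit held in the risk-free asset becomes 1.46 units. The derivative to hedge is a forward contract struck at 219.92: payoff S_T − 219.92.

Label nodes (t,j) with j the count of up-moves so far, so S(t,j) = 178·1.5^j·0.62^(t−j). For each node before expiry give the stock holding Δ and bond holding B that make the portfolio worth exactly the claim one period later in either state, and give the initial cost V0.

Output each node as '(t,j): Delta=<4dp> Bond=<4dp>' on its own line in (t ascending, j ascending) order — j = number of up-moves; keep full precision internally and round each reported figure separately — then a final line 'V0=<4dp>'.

Under the risk-neutral measure, an up-move has probability p* = (R−d)/(u−d) = 0.9545 and values discount at R = 1.46.
Terminal values V(3,·): V(3,0)=-177.4976, V(3,1)=-117.2852, V(3,2)=28.3900, V(3,3)=380.8300
Node (2,0) S=68.4232: V=(p*·-117.2852+(1−p*)·-177.4976)/1.46=-82.2069; Δ=(-117.2852−-177.4976)/(102.6348−42.4224)=1.0000; B=V−Δ·S=-150.6301
Node (2,1) S=165.5400: V=(p*·28.3900+(1−p*)·-117.2852)/1.46=14.9099; Δ=(28.3900−-117.2852)/(248.3100−102.6348)=1.0000; B=V−Δ·S=-150.6301
Node (2,2) S=400.5000: V=(p*·380.8300+(1−p*)·28.3900)/1.46=249.8699; Δ=(380.8300−28.3900)/(600.7500−248.3100)=1.0000; B=V−Δ·S=-150.6301
Node (1,0) S=110.3600: V=(p*·14.9099+(1−p*)·-82.2069)/1.46=7.1887; Δ=(14.9099−-82.2069)/(165.5400−68.4232)=1.0000; B=V−Δ·S=-103.1713
Node (1,1) S=267.0000: V=(p*·249.8699+(1−p*)·14.9099)/1.46=163.8287; Δ=(249.8699−14.9099)/(400.5000−165.5400)=1.0000; B=V−Δ·S=-103.1713
Node (0,0) S=178.0000: V=(p*·163.8287+(1−p*)·7.1887)/1.46=107.3347; Δ=(163.8287−7.1887)/(267.0000−110.3600)=1.0000; B=V−Δ·S=-70.6653
Check: Δ(0,0)·S0 + B(0,0) = 107.3347 = V0.

(0,0): Delta=1.0000 Bond=-70.6653
(1,0): Delta=1.0000 Bond=-103.1713
(1,1): Delta=1.0000 Bond=-103.1713
(2,0): Delta=1.0000 Bond=-150.6301
(2,1): Delta=1.0000 Bond=-150.6301
(2,2): Delta=1.0000 Bond=-150.6301
V0=107.3347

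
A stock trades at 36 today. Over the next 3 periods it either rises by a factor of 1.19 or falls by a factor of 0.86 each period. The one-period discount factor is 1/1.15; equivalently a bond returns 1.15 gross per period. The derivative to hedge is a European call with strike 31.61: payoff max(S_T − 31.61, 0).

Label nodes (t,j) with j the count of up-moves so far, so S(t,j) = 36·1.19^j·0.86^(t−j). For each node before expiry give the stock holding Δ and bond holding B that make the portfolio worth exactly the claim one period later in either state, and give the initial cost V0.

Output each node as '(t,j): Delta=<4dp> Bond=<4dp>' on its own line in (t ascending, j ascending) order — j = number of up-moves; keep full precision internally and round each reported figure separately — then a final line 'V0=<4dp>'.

The replicating-portfolio and risk-neutral prices coincide; use p* = (1.15−0.86)/(1.19−0.86) = 0.8788 for the latter.
Terminal values V(3,·): V(3,0)=0.0000, V(3,1)=0.0745, V(3,2)=12.2325, V(3,3)=29.0557
Node (2,0) S=26.6256: V=(p*·0.0745+(1−p*)·0.0000)/1.15=0.0569; Δ=(0.0745−0.0000)/(31.6845−22.8980)=0.0085; B=V−Δ·S=-0.1687
Node (2,1) S=36.8424: V=(p*·12.2325+(1−p*)·0.0745)/1.15=9.3554; Δ=(12.2325−0.0745)/(43.8425−31.6845)=1.0000; B=V−Δ·S=-27.4870
Node (2,2) S=50.9796: V=(p*·29.0557+(1−p*)·12.2325)/1.15=23.4926; Δ=(29.0557−12.2325)/(60.6657−43.8425)=1.0000; B=V−Δ·S=-27.4870
Node (1,0) S=30.9600: V=(p*·9.3554+(1−p*)·0.0569)/1.15=7.1551; Δ=(9.3554−0.0569)/(36.8424−26.6256)=0.9101; B=V−Δ·S=-21.0223
Node (1,1) S=42.8400: V=(p*·23.4926+(1−p*)·9.3554)/1.15=18.9383; Δ=(23.4926−9.3554)/(50.9796−36.8424)=1.0000; B=V−Δ·S=-23.9017
Node (0,0) S=36.0000: V=(p*·18.9383+(1−p*)·7.1551)/1.15=15.2261; Δ=(18.9383−7.1551)/(42.8400−30.9600)=0.9919; B=V−Δ·S=-20.4806
Root portfolio cost Δ·36+B reproduces V0=15.2261.

(0,0): Delta=0.9919 Bond=-20.4806
(1,0): Delta=0.9101 Bond=-21.0223
(1,1): Delta=1.0000 Bond=-23.9017
(2,0): Delta=0.0085 Bond=-0.1687
(2,1): Delta=1.0000 Bond=-27.4870
(2,2): Delta=1.0000 Bond=-27.4870
V0=15.2261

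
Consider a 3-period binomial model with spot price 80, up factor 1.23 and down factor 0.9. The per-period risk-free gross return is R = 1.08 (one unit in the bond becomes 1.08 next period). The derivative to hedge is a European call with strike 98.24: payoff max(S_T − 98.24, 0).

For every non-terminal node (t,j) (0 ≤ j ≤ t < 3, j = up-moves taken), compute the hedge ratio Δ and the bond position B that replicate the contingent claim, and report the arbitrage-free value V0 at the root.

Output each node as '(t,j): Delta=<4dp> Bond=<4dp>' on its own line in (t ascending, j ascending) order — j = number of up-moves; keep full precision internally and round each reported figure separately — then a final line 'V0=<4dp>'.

(0,0): Delta=0.5580 Bond=-34.6775
(1,0): Delta=0.2272 Bond=-13.6323
(1,1): Delta=0.7598 Bond=-57.3011
(2,0): Delta=0.0000 Bond=0.0000
(2,1): Delta=0.3657 Bond=-26.9919
(2,2): Delta=1.0000 Bond=-90.9630
V0=9.9649

No-arbitrage ⇒ martingale measure with p* = (R−d)/(u−d) = 0.5455.
Payoff layer (t=3): V(3,0)=0.0000, V(3,1)=0.0000, V(3,2)=10.6888, V(3,3)=50.6294
(2,0): S=64.8000. Δ = (V_up−V_dn)/(S_up−S_dn) = (0.0000−0.0000)/(79.7040−58.3200) = 0.0000. V = [p*·0.0000 + (1−p*)·0.0000]/1.08 = 0.0000. B = V − Δ·S = 0.0000.
(2,1): S=88.5600. Δ = (V_up−V_dn)/(S_up−S_dn) = (10.6888−0.0000)/(108.9288−79.7040) = 0.3657. V = [p*·10.6888 + (1−p*)·0.0000]/1.08 = 5.3984. B = V − Δ·S = -26.9919.
(2,2): S=121.0320. Δ = (V_up−V_dn)/(S_up−S_dn) = (50.6294−10.6888)/(148.8694−108.9288) = 1.0000. V = [p*·50.6294 + (1−p*)·10.6888]/1.08 = 30.0690. B = V − Δ·S = -90.9630.
(1,0): S=72.0000. Δ = (V_up−V_dn)/(S_up−S_dn) = (5.3984−0.0000)/(88.5600−64.8000) = 0.2272. V = [p*·5.3984 + (1−p*)·0.0000]/1.08 = 2.7265. B = V − Δ·S = -13.6323.
(1,1): S=98.4000. Δ = (V_up−V_dn)/(S_up−S_dn) = (30.0690−5.3984)/(121.0320−88.5600) = 0.7598. V = [p*·30.0690 + (1−p*)·5.3984]/1.08 = 17.4584. B = V − Δ·S = -57.3011.
(0,0): S=80.0000. Δ = (V_up−V_dn)/(S_up−S_dn) = (17.4584−2.7265)/(98.4000−72.0000) = 0.5580. V = [p*·17.4584 + (1−p*)·2.7265]/1.08 = 9.9649. B = V − Δ·S = -34.6775.
Check: Δ(0,0)·S0 + B(0,0) = 9.9649 = V0.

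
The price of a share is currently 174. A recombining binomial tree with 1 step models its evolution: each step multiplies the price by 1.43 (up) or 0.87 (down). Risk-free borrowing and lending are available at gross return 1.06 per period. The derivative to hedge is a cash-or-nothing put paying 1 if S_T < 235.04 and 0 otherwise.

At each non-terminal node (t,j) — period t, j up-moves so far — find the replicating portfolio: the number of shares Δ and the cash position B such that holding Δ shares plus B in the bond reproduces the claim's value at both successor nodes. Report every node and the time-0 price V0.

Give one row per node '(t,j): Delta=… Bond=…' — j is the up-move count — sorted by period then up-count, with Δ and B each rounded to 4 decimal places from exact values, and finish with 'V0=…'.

(0,0): Delta=-0.0103 Bond=2.4090
V0=0.6233

The replicating-portfolio and risk-neutral prices coincide; use p* = (1.06−0.87)/(1.43−0.87) = 0.3393 for the latter.
Payoff layer (t=1): V(1,0)=1.0000, V(1,1)=0.0000
Node (0,0) S=174.0000: V=(p*·0.0000+(1−p*)·1.0000)/1.06=0.6233; Δ=(0.0000−1.0000)/(248.8200−151.3800)=-0.0103; B=V−Δ·S=2.4090
The time-0 hedge costs 0.6233, which is the no-arbitrage price.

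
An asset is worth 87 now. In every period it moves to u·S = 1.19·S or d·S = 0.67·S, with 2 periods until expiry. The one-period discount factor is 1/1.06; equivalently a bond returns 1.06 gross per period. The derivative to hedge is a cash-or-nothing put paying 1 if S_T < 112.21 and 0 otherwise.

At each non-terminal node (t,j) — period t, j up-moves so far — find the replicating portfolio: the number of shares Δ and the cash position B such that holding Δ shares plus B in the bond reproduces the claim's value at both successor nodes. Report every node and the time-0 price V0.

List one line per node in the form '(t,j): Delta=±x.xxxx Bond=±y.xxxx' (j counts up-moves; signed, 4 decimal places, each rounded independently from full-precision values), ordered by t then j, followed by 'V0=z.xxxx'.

The replicating-portfolio and risk-neutral prices coincide; use p* = (1.06−0.67)/(1.19−0.67) = 0.7500 for the latter.
Terminal values V(2,·): V(2,0)=1.0000, V(2,1)=1.0000, V(2,2)=0.0000
  t=1,j=0: stock 58.2900 → up 69.3651 (V=1.0000), down 39.0543 (V=1.0000). Price 0.9434; hedge Δ=0.0000, bond B=0.9434.
  t=1,j=1: stock 103.5300 → up 123.2007 (V=0.0000), down 69.3651 (V=1.0000). Price 0.2358; hedge Δ=-0.0186, bond B=2.1589.
  t=0,j=0: stock 87.0000 → up 103.5300 (V=0.2358), down 58.2900 (V=0.9434). Price 0.3894; hedge Δ=-0.0156, bond B=1.7500.
Self-financing check: at every node Δ·S+B equals the discounted successor values.

(0,0): Delta=-0.0156 Bond=1.7500
(1,0): Delta=0.0000 Bond=0.9434
(1,1): Delta=-0.0186 Bond=2.1589
V0=0.3894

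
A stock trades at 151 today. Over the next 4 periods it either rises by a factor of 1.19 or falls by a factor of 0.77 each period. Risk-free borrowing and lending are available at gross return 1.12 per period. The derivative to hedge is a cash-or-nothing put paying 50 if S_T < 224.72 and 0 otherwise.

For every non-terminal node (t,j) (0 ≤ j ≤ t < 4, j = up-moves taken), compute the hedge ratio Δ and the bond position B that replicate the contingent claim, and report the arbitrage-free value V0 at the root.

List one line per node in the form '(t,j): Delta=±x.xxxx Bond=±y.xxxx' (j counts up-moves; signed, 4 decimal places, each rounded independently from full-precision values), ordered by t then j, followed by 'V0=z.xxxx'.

Risk-neutral probability p* = (R−d)/(u−d) = (1.12−0.77)/(1.19−0.77) = 0.8333.
At expiry t=4: V(4,0)=50.0000, V(4,1)=50.0000, V(4,2)=50.0000, V(4,3)=50.0000, V(4,4)=0.0000
  t=3,j=0: stock 68.9365 → up 82.0344 (V=50.0000), down 53.0811 (V=50.0000). Price 44.6429; hedge Δ=0.0000, bond B=44.6429.
  t=3,j=1: stock 106.5382 → up 126.7805 (V=50.0000), down 82.0344 (V=50.0000). Price 44.6429; hedge Δ=0.0000, bond B=44.6429.
  t=3,j=2: stock 164.6499 → up 195.9334 (V=50.0000), down 126.7805 (V=50.0000). Price 44.6429; hedge Δ=0.0000, bond B=44.6429.
  t=3,j=3: stock 254.4590 → up 302.8062 (V=0.0000), down 195.9334 (V=50.0000). Price 7.4405; hedge Δ=-0.4678, bond B=126.4881.
  t=2,j=0: stock 89.5279 → up 106.5382 (V=44.6429), down 68.9365 (V=44.6429). Price 39.8597; hedge Δ=0.0000, bond B=39.8597.
  t=2,j=1: stock 138.3613 → up 164.6499 (V=44.6429), down 106.5382 (V=44.6429). Price 39.8597; hedge Δ=0.0000, bond B=39.8597.
  t=2,j=2: stock 213.8311 → up 254.4590 (V=7.4405), down 164.6499 (V=44.6429). Price 12.1794; hedge Δ=-0.4142, bond B=100.7564.
  t=1,j=0: stock 116.2700 → up 138.3613 (V=39.8597), down 89.5279 (V=39.8597). Price 35.5890; hedge Δ=0.0000, bond B=35.5890.
  t=1,j=1: stock 179.6900 → up 213.8311 (V=12.1794), down 138.3613 (V=39.8597). Price 14.9935; hedge Δ=-0.3668, bond B=80.8991.
  t=0,j=0: stock 151.0000 → up 179.6900 (V=14.9935), down 116.2700 (V=35.5890). Price 16.4519; hedge Δ=-0.3247, bond B=65.4888.
Check: Δ(0,0)·S0 + B(0,0) = 16.4519 = V0.

(0,0): Delta=-0.3247 Bond=65.4888
(1,0): Delta=0.0000 Bond=35.5890
(1,1): Delta=-0.3668 Bond=80.8991
(2,0): Delta=0.0000 Bond=39.8597
(2,1): Delta=0.0000 Bond=39.8597
(2,2): Delta=-0.4142 Bond=100.7564
(3,0): Delta=0.0000 Bond=44.6429
(3,1): Delta=0.0000 Bond=44.6429
(3,2): Delta=0.0000 Bond=44.6429
(3,3): Delta=-0.4678 Bond=126.4881
V0=16.4519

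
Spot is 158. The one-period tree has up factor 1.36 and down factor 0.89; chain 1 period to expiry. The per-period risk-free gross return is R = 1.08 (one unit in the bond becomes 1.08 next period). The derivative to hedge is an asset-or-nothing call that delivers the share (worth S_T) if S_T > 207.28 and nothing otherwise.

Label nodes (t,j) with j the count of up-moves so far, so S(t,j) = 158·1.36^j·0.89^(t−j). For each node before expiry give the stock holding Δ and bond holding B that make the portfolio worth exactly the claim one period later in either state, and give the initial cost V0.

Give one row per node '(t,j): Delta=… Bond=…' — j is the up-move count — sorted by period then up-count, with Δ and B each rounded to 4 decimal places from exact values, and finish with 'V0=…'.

(0,0): Delta=2.8936 Bond=-376.7597
V0=80.4318

Risk-neutral probability p* = (R−d)/(u−d) = (1.08−0.89)/(1.36−0.89) = 0.4043.
Terminal values V(1,·): V(1,0)=0.0000, V(1,1)=214.8800
Node (0,0) S=158.0000: V=(p*·214.8800+(1−p*)·0.0000)/1.08=80.4318; Δ=(214.8800−0.0000)/(214.8800−140.6200)=2.8936; B=V−Δ·S=-376.7597
Check: Δ(0,0)·S0 + B(0,0) = 80.4318 = V0.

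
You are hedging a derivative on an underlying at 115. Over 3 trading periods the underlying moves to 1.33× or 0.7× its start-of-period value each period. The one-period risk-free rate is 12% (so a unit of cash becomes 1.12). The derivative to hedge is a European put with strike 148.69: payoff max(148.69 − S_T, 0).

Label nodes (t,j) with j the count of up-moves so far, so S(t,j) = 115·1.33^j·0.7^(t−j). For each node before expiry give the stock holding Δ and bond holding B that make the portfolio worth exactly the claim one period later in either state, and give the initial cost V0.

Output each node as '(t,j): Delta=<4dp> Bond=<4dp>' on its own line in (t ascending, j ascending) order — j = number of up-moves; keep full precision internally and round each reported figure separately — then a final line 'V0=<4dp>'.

(0,0): Delta=-0.4040 Bond=63.0001
(1,0): Delta=-1.0000 Bond=118.5348
(1,1): Delta=-0.2472 Bond=46.5728
(2,0): Delta=-1.0000 Bond=132.7589
(2,1): Delta=-1.0000 Bond=132.7589
(2,2): Delta=-0.0491 Bond=11.8628
V0=16.5353

Since d<R<u, set p* = (R−d)/(u−d) = 0.6667; price each node as the discounted p*-expectation of its children.
Payoff layer (t=3): V(3,0)=109.2450, V(3,1)=73.7445, V(3,2)=6.2935, V(3,3)=0.0000
(2,0): S=56.3500. Δ = (V_up−V_dn)/(S_up−S_dn) = (73.7445−109.2450)/(74.9455−39.4450) = -1.0000. V = [p*·73.7445 + (1−p*)·109.2450]/1.12 = 76.4089. B = V − Δ·S = 132.7589.
(2,1): S=107.0650. Δ = (V_up−V_dn)/(S_up−S_dn) = (6.2935−73.7445)/(142.3965−74.9455) = -1.0000. V = [p*·6.2935 + (1−p*)·73.7445]/1.12 = 25.6939. B = V − Δ·S = 132.7589.
(2,2): S=203.4235. Δ = (V_up−V_dn)/(S_up−S_dn) = (0.0000−6.2935)/(270.5533−142.3965) = -0.0491. V = [p*·0.0000 + (1−p*)·6.2935]/1.12 = 1.8731. B = V − Δ·S = 11.8628.
(1,0): S=80.5000. Δ = (V_up−V_dn)/(S_up−S_dn) = (25.6939−76.4089)/(107.0650−56.3500) = -1.0000. V = [p*·25.6939 + (1−p*)·76.4089]/1.12 = 38.0348. B = V − Δ·S = 118.5348.
(1,1): S=152.9500. Δ = (V_up−V_dn)/(S_up−S_dn) = (1.8731−25.6939)/(203.4235−107.0650) = -0.2472. V = [p*·1.8731 + (1−p*)·25.6939]/1.12 = 8.7619. B = V − Δ·S = 46.5728.
(0,0): S=115.0000. Δ = (V_up−V_dn)/(S_up−S_dn) = (8.7619−38.0348)/(152.9500−80.5000) = -0.4040. V = [p*·8.7619 + (1−p*)·38.0348]/1.12 = 16.5353. B = V − Δ·S = 63.0001.
Each (Δ,B) replicates both successor values, so the strategy is self-financing and V0 is arbitrage-free.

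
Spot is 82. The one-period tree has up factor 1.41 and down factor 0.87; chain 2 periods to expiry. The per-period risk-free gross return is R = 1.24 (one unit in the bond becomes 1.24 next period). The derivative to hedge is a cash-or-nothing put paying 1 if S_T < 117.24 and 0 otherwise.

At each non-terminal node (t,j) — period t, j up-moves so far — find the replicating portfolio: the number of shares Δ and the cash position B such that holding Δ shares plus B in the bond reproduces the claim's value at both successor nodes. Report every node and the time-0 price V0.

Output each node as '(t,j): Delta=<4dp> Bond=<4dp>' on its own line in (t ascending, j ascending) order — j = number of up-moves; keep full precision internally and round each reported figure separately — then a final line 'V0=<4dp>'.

Risk-neutral probability p* = (R−d)/(u−d) = (1.24−0.87)/(1.41−0.87) = 0.6852.
At expiry t=2: V(2,0)=1.0000, V(2,1)=1.0000, V(2,2)=0.0000
  t=1,j=0: stock 71.3400 → up 100.5894 (V=1.0000), down 62.0658 (V=1.0000). Price 0.8065; hedge Δ=0.0000, bond B=0.8065.
  t=1,j=1: stock 115.6200 → up 163.0242 (V=0.0000), down 100.5894 (V=1.0000). Price 0.2539; hedge Δ=-0.0160, bond B=2.1057.
  t=0,j=0: stock 82.0000 → up 115.6200 (V=0.2539), down 71.3400 (V=0.8065). Price 0.3450; hedge Δ=-0.0125, bond B=1.3683.
Check: Δ(0,0)·S0 + B(0,0) = 0.3450 = V0.

(0,0): Delta=-0.0125 Bond=1.3683
(1,0): Delta=0.0000 Bond=0.8065
(1,1): Delta=-0.0160 Bond=2.1057
V0=0.3450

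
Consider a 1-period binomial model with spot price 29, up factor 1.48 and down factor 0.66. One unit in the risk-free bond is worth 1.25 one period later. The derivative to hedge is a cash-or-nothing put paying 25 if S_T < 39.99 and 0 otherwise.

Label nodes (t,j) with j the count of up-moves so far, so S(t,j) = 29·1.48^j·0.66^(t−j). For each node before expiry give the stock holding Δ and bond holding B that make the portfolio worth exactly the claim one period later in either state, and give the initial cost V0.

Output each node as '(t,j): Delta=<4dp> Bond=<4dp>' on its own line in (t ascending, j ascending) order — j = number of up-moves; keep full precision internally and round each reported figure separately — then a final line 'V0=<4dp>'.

(0,0): Delta=-1.0513 Bond=36.0976
V0=5.6098

Since d<R<u, set p* = (R−d)/(u−d) = 0.7195; price each node as the discounted p*-expectation of its children.
Payoff layer (t=1): V(1,0)=25.0000, V(1,1)=0.0000
  t=0,j=0: stock 29.0000 → up 42.9200 (V=0.0000), down 19.1400 (V=25.0000). Price 5.6098; hedge Δ=-1.0513, bond B=36.0976.
Each (Δ,B) replicates both successor values, so the strategy is self-financing and V0 is arbitrage-free.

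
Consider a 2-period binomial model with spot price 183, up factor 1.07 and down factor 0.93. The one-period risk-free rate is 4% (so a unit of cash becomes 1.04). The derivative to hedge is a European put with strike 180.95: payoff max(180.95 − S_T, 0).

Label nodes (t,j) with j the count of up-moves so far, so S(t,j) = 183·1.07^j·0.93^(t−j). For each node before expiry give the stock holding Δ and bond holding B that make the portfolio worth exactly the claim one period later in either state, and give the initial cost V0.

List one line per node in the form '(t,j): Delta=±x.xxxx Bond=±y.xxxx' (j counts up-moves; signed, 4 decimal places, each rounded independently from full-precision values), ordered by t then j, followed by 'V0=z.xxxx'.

Risk-neutral probability p* = (R−d)/(u−d) = (1.04−0.93)/(1.07−0.93) = 0.7857.
Payoff layer (t=2): V(2,0)=22.6733, V(2,1)=0.0000, V(2,2)=0.0000
  t=1,j=0: stock 170.1900 → up 182.1033 (V=0.0000), down 158.2767 (V=22.6733). Price 4.6717; hedge Δ=-0.9516, bond B=166.6238.
  t=1,j=1: stock 195.8100 → up 209.5167 (V=0.0000), down 182.1033 (V=0.0000). Price 0.0000; hedge Δ=0.0000, bond B=0.0000.
  t=0,j=0: stock 183.0000 → up 195.8100 (V=0.0000), down 170.1900 (V=4.6717). Price 0.9626; hedge Δ=-0.1823, bond B=34.3318.
Each (Δ,B) replicates both successor values, so the strategy is self-financing and V0 is arbitrage-free.

(0,0): Delta=-0.1823 Bond=34.3318
(1,0): Delta=-0.9516 Bond=166.6238
(1,1): Delta=0.0000 Bond=0.0000
V0=0.9626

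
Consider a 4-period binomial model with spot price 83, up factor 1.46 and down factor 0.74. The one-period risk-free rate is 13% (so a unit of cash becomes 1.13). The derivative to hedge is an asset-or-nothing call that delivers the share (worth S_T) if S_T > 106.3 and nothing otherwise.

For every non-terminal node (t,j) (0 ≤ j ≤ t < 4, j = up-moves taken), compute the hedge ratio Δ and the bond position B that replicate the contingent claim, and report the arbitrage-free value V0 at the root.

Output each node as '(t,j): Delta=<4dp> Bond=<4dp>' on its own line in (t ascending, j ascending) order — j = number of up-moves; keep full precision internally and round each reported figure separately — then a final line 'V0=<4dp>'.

(0,0): Delta=1.2371 Bond=-48.6095
(1,0): Delta=0.9932 Bond=-39.9481
(1,1): Delta=1.3417 Bond=-67.6045
(2,0): Delta=0.0000 Bond=0.0000
(2,1): Delta=1.4191 Bond=-83.3380
(2,2): Delta=1.3085 Bond=-70.5167
(3,0): Delta=0.0000 Bond=0.0000
(3,1): Delta=0.0000 Bond=0.0000
(3,2): Delta=2.0278 Bond=-173.8558
(3,3): Delta=1.0000 Bond=0.0000
V0=54.0695

Under the risk-neutral measure, an up-move has probability p* = (R−d)/(u−d) = 0.5417 and values discount at R = 1.13.
Terminal values V(4,·): V(4,0)=0.0000, V(4,1)=0.0000, V(4,2)=0.0000, V(4,3)=191.1474, V(4,4)=377.1286
Node (3,0) S=33.6336: V=(p*·0.0000+(1−p*)·0.0000)/1.13=0.0000; Δ=(0.0000−0.0000)/(49.1050−24.8889)=0.0000; B=V−Δ·S=0.0000
Node (3,1) S=66.3582: V=(p*·0.0000+(1−p*)·0.0000)/1.13=0.0000; Δ=(0.0000−0.0000)/(96.8829−49.1050)=0.0000; B=V−Δ·S=0.0000
Node (3,2) S=130.9229: V=(p*·191.1474+(1−p*)·0.0000)/1.13=91.6267; Δ=(191.1474−0.0000)/(191.1474−96.8829)=2.0278; B=V−Δ·S=-173.8558
Node (3,3) S=258.3073: V=(p*·377.1286+(1−p*)·191.1474)/1.13=258.3073; Δ=(377.1286−191.1474)/(377.1286−191.1474)=1.0000; B=V−Δ·S=0.0000
Node (2,0) S=45.4508: V=(p*·0.0000+(1−p*)·0.0000)/1.13=0.0000; Δ=(0.0000−0.0000)/(66.3582−33.6336)=0.0000; B=V−Δ·S=0.0000
Node (2,1) S=89.6732: V=(p*·91.6267+(1−p*)·0.0000)/1.13=43.9214; Δ=(91.6267−0.0000)/(130.9229−66.3582)=1.4191; B=V−Δ·S=-83.3380
Node (2,2) S=176.9228: V=(p*·258.3073+(1−p*)·91.6267)/1.13=160.9841; Δ=(258.3073−91.6267)/(258.3073−130.9229)=1.3085; B=V−Δ·S=-70.5167
Node (1,0) S=61.4200: V=(p*·43.9214+(1−p*)·0.0000)/1.13=21.0537; Δ=(43.9214−0.0000)/(89.6732−45.4508)=0.9932; B=V−Δ·S=-39.9481
Node (1,1) S=121.1800: V=(p*·160.9841+(1−p*)·43.9214)/1.13=94.9826; Δ=(160.9841−43.9214)/(176.9228−89.6732)=1.3417; B=V−Δ·S=-67.6045
Node (0,0) S=83.0000: V=(p*·94.9826+(1−p*)·21.0537)/1.13=54.0695; Δ=(94.9826−21.0537)/(121.1800−61.4200)=1.2371; B=V−Δ·S=-48.6095
The time-0 hedge costs 54.0695, which is the no-arbitrage price.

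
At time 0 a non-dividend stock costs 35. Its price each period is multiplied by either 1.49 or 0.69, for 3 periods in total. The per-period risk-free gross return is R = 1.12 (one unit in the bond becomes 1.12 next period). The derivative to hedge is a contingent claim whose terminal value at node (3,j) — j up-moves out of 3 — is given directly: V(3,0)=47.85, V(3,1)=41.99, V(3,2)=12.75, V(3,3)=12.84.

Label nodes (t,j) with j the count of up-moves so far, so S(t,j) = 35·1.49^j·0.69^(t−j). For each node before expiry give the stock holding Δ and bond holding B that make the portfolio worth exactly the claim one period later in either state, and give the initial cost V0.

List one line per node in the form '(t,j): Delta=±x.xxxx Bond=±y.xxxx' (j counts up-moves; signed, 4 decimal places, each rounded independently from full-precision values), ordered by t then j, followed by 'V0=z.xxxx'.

(0,0): Delta=-0.4489 Bond=34.4455
(1,0): Delta=-0.8516 Bond=48.3046
(1,1): Delta=-0.2884 Bond=30.2103
(2,0): Delta=-0.4396 Bond=47.2359
(2,1): Delta=-1.0157 Bond=60.0085
(2,2): Delta=0.0014 Bond=11.3146
V0=18.7355

The replicating-portfolio and risk-neutral prices coincide; use p* = (1.12−0.69)/(1.49−0.69) = 0.5375 for the latter.
Payoff layer (t=3): V(3,0)=47.8500, V(3,1)=41.9900, V(3,2)=12.7500, V(3,3)=12.8400
  t=2,j=0: stock 16.6635 → up 24.8286 (V=41.9900), down 11.4978 (V=47.8500). Price 39.9109; hedge Δ=-0.4396, bond B=47.2359.
  t=2,j=1: stock 35.9835 → up 53.6154 (V=12.7500), down 24.8286 (V=41.9900). Price 23.4585; hedge Δ=-1.0157, bond B=60.0085.
  t=2,j=2: stock 77.7035 → up 115.7782 (V=12.8400), down 53.6154 (V=12.7500). Price 11.4271; hedge Δ=0.0014, bond B=11.3146.
  t=1,j=0: stock 24.1500 → up 35.9835 (V=23.4585), down 16.6635 (V=39.9109). Price 27.7391; hedge Δ=-0.8516, bond B=48.3046.
  t=1,j=1: stock 52.1500 → up 77.7035 (V=11.4271), down 35.9835 (V=23.4585). Price 15.1711; hedge Δ=-0.2884, bond B=30.2103.
  t=0,j=0: stock 35.0000 → up 52.1500 (V=15.1711), down 24.1500 (V=27.7391). Price 18.7355; hedge Δ=-0.4489, bond B=34.4455.
Each (Δ,B) replicates both successor values, so the strategy is self-financing and V0 is arbitrage-free.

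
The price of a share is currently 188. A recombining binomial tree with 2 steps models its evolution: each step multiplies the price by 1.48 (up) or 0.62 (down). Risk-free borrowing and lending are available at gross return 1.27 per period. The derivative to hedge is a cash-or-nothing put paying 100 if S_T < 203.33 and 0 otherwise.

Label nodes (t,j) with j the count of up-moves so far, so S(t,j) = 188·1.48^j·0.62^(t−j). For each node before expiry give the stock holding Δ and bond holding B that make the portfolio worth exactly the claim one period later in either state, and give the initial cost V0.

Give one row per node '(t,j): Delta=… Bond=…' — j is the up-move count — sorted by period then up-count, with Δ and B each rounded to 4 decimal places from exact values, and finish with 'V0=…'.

No-arbitrage ⇒ martingale measure with p* = (R−d)/(u−d) = 0.7558.
At expiry t=2: V(2,0)=100.0000, V(2,1)=100.0000, V(2,2)=0.0000
  t=1,j=0: stock 116.5600 → up 172.5088 (V=100.0000), down 72.2672 (V=100.0000). Price 78.7402; hedge Δ=0.0000, bond B=78.7402.
  t=1,j=1: stock 278.2400 → up 411.7952 (V=0.0000), down 172.5088 (V=100.0000). Price 19.2272; hedge Δ=-0.4179, bond B=135.5063.
  t=0,j=0: stock 188.0000 → up 278.2400 (V=19.2272), down 116.5600 (V=78.7402). Price 26.5823; hedge Δ=-0.3681, bond B=95.7833.
Each (Δ,B) replicates both successor values, so the strategy is self-financing and V0 is arbitrage-free.

(0,0): Delta=-0.3681 Bond=95.7833
(1,0): Delta=0.0000 Bond=78.7402
(1,1): Delta=-0.4179 Bond=135.5063
V0=26.5823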